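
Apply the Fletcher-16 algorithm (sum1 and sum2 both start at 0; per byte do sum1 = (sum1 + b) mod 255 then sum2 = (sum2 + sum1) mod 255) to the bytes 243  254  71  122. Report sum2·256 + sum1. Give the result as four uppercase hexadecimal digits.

Running sums (mod 255):
  after byte 0 (243): sum1=243, sum2=243
  after byte 1 (254): sum1=242, sum2=230
  after byte 2 (71): sum1=58, sum2=33
  after byte 3 (122): sum1=180, sum2=213
Checksum = sum2·256 + sum1 = 213·256 + 180 = 54708 = 0xD5B4.

D5B4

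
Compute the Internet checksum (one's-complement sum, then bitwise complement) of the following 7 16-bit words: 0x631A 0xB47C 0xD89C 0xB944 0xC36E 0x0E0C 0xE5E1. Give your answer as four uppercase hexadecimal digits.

9F2A

One's-complement addition (fold any carry out of bit 15 back into bit 0):
  0x631A + 0xB47C = 0x11796 → wrap carry → 0x1797
  0x1797 + 0xD89C = 0x0F033
  0xF033 + 0xB944 = 0x1A977 → wrap carry → 0xA978
  0xA978 + 0xC36E = 0x16CE6 → wrap carry → 0x6CE7
  0x6CE7 + 0x0E0C = 0x07AF3
  0x7AF3 + 0xE5E1 = 0x160D4 → wrap carry → 0x60D5
One's-complement sum = 0x60D5.
Checksum = ~0x60D5 & 0xFFFF = 0x9F2A.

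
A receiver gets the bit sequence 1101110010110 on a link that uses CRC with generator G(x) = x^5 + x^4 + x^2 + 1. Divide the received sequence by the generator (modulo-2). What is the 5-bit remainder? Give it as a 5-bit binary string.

00000

Modulo-2 division of 1101110010110 by 110101:
  pos 0: 110111 XOR 110101 = 000010
  pos 4: 100010 XOR 110101 = 010111
  pos 5: 101111 XOR 110101 = 011010
  pos 6: 110101 XOR 110101 = 000000
Remainder = 00000 (zero — the frame passes the CRC check).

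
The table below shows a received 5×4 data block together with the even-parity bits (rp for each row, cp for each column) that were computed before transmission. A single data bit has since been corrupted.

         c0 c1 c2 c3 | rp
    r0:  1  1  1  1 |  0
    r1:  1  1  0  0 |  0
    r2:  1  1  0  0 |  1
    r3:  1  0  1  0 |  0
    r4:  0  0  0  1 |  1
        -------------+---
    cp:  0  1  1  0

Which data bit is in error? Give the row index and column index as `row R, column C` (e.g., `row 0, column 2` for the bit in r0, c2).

Recompute each row's even parity and compare to rp:
  r0: data parity 0, sent rp 0 → ok
  r1: data parity 0, sent rp 0 → ok
  r2: data parity 0, sent rp 1 → mismatch
  r3: data parity 0, sent rp 0 → ok
  r4: data parity 1, sent rp 1 → ok
Recompute each column's even parity and compare to cp:
  c0: data parity 0, sent cp 0 → ok
  c1: data parity 1, sent cp 1 → ok
  c2: data parity 0, sent cp 1 → mismatch
  c3: data parity 0, sent cp 0 → ok
Exactly one row (r2) and one column (c2) fail → the flipped bit is at their intersection.

row 2, column 2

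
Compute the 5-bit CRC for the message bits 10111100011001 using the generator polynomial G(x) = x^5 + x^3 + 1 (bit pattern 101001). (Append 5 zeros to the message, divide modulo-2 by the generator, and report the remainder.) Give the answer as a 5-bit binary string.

01011

Append 5 zeros: 1011110001100100000. Divide by 101001 (XOR where the leading bit is 1):
  pos 0: 101111 XOR 101001 = 000110
  pos 3: 110000 XOR 101001 = 011001
  pos 4: 110011 XOR 101001 = 011010
  pos 5: 110101 XOR 101001 = 011100
  pos 6: 111000 XOR 101001 = 010001
  pos 7: 100010 XOR 101001 = 001011
  pos 9: 101110 XOR 101001 = 000111
  pos 12: 111000 XOR 101001 = 010001
  pos 13: 100010 XOR 101001 = 001011
Remainder (last 5 bits) = 01011. This is the CRC / FCS.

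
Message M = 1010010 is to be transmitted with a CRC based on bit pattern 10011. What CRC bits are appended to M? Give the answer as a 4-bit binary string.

0100

Append 4 zeros: 10100100000. Divide by 10011 (XOR where the leading bit is 1):
  pos 0: 10100 XOR 10011 = 00111
  pos 2: 11110 XOR 10011 = 01101
  pos 3: 11010 XOR 10011 = 01001
  pos 4: 10010 XOR 10011 = 00001
Remainder (last 4 bits) = 0100. This is the CRC / FCS.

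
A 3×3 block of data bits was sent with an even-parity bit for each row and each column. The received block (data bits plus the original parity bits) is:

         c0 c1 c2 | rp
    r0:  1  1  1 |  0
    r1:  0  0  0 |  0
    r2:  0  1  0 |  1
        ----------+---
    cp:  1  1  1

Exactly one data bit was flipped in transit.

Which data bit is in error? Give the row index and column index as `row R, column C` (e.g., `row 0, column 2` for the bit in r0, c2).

row 0, column 1

Recompute each row's even parity and compare to rp:
  r0: data parity 1, sent rp 0 → mismatch
  r1: data parity 0, sent rp 0 → ok
  r2: data parity 1, sent rp 1 → ok
Recompute each column's even parity and compare to cp:
  c0: data parity 1, sent cp 1 → ok
  c1: data parity 0, sent cp 1 → mismatch
  c2: data parity 1, sent cp 1 → ok
Exactly one row (r0) and one column (c1) fail → the flipped bit is at their intersection.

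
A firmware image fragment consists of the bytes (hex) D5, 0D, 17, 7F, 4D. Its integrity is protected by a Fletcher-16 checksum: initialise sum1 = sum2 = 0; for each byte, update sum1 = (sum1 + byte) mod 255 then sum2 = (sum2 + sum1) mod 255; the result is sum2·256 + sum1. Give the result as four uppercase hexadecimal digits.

F2C6

Running sums (mod 255):
  after byte 0 (D5): sum1=213, sum2=213
  after byte 1 (0D): sum1=226, sum2=184
  after byte 2 (17): sum1=249, sum2=178
  after byte 3 (7F): sum1=121, sum2=44
  after byte 4 (4D): sum1=198, sum2=242
Checksum = sum2·256 + sum1 = 242·256 + 198 = 62150 = 0xF2C6.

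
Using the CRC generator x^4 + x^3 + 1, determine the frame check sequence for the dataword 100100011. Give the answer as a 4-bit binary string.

0100

Append 4 zeros: 1001000110000. Divide by 11001 (XOR where the leading bit is 1):
  pos 0: 10010 XOR 11001 = 01011
  pos 1: 10110 XOR 11001 = 01111
  pos 2: 11110 XOR 11001 = 00111
  pos 4: 11111 XOR 11001 = 00110
  pos 6: 11000 XOR 11001 = 00001
Remainder (last 4 bits) = 0100. This is the CRC / FCS.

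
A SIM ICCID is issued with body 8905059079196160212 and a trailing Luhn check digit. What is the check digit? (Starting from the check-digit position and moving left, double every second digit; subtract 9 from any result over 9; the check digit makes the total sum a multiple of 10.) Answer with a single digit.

4

Partial digits right→left: 2 1 2 0 6 1 6 9 1 9 7 0 9 5 0 5 0 9 8
Double every second digit counting from the check-digit position (so the 1st, 3rd, 5th, ... of the partial from the right).
  doubled (with −9 where >9): 4 4 3 3 2 5 9 0 0 7 → sum 37
  kept as-is: 1 0 1 9 9 0 5 5 9 → sum 39
Total = 37 + 39 = 76.
Check digit = (10 − (76 mod 10)) mod 10 = 4.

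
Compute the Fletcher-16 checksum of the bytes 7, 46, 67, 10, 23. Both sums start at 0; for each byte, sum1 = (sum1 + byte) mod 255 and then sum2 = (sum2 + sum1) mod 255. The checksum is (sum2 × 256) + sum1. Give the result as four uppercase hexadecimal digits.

Running sums (mod 255):
  after byte 0 (7): sum1=7, sum2=7
  after byte 1 (46): sum1=53, sum2=60
  after byte 2 (67): sum1=120, sum2=180
  after byte 3 (10): sum1=130, sum2=55
  after byte 4 (23): sum1=153, sum2=208
Checksum = sum2·256 + sum1 = 208·256 + 153 = 53401 = 0xD099.

D099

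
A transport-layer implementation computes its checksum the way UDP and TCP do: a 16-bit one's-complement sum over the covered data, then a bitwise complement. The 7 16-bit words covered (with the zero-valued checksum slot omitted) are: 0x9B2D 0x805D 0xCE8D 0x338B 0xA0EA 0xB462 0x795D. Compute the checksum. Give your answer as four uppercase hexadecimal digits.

13B1

One's-complement addition (fold any carry out of bit 15 back into bit 0):
  0x9B2D + 0x805D = 0x11B8A → wrap carry → 0x1B8B
  0x1B8B + 0xCE8D = 0x0EA18
  0xEA18 + 0x338B = 0x11DA3 → wrap carry → 0x1DA4
  0x1DA4 + 0xA0EA = 0x0BE8E
  0xBE8E + 0xB462 = 0x172F0 → wrap carry → 0x72F1
  0x72F1 + 0x795D = 0x0EC4E
One's-complement sum = 0xEC4E.
Checksum = ~0xEC4E & 0xFFFF = 0x13B1.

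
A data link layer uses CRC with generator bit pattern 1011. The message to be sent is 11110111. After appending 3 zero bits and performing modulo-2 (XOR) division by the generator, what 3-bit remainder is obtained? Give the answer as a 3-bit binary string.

110

Append 3 zeros: 11110111000. Divide by 1011 (XOR where the leading bit is 1):
  pos 0: 1111 XOR 1011 = 0100
  pos 1: 1000 XOR 1011 = 0011
  pos 3: 1111 XOR 1011 = 0100
  pos 4: 1001 XOR 1011 = 0010
  pos 6: 1000 XOR 1011 = 0011
Remainder (last 3 bits) = 110. This is the CRC / FCS.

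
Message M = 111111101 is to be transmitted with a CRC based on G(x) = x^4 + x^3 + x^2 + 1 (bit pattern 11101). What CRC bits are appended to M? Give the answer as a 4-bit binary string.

Append 4 zeros: 1111111010000. Divide by 11101 (XOR where the leading bit is 1):
  pos 0: 11111 XOR 11101 = 00010
  pos 3: 10110 XOR 11101 = 01011
  pos 4: 10111 XOR 11101 = 01010
  pos 5: 10100 XOR 11101 = 01001
  pos 6: 10010 XOR 11101 = 01111
  pos 7: 11110 XOR 11101 = 00011
Remainder (last 4 bits) = 0110. This is the CRC / FCS.

0110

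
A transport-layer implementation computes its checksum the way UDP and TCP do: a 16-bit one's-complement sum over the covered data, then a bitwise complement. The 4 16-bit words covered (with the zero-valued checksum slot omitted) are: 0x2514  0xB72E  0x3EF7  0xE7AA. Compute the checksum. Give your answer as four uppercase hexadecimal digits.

FD1A

One's-complement addition (fold any carry out of bit 15 back into bit 0):
  0x2514 + 0xB72E = 0x0DC42
  0xDC42 + 0x3EF7 = 0x11B39 → wrap carry → 0x1B3A
  0x1B3A + 0xE7AA = 0x102E4 → wrap carry → 0x02E5
One's-complement sum = 0x02E5.
Checksum = ~0x02E5 & 0xFFFF = 0xFD1A.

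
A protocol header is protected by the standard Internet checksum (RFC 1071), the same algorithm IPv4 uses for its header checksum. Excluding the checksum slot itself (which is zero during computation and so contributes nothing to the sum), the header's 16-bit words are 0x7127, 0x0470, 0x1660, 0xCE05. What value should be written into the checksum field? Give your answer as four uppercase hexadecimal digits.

One's-complement addition (fold any carry out of bit 15 back into bit 0):
  0x7127 + 0x0470 = 0x07597
  0x7597 + 0x1660 = 0x08BF7
  0x8BF7 + 0xCE05 = 0x159FC → wrap carry → 0x59FD
One's-complement sum = 0x59FD.
Checksum = ~0x59FD & 0xFFFF = 0xA602.

A602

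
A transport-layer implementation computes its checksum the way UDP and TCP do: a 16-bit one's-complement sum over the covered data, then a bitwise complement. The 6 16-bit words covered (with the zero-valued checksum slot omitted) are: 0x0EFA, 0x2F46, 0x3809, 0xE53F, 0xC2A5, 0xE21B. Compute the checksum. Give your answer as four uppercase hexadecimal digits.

One's-complement addition (fold any carry out of bit 15 back into bit 0):
  0x0EFA + 0x2F46 = 0x03E40
  0x3E40 + 0x3809 = 0x07649
  0x7649 + 0xE53F = 0x15B88 → wrap carry → 0x5B89
  0x5B89 + 0xC2A5 = 0x11E2E → wrap carry → 0x1E2F
  0x1E2F + 0xE21B = 0x1004A → wrap carry → 0x004B
One's-complement sum = 0x004B.
Checksum = ~0x004B & 0xFFFF = 0xFFB4.

FFB4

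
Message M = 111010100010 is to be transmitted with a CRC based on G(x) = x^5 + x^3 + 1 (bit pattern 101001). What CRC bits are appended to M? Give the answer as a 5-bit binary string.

10110

Append 5 zeros: 11101010001000000. Divide by 101001 (XOR where the leading bit is 1):
  pos 0: 111010 XOR 101001 = 010011
  pos 1: 100111 XOR 101001 = 001110
  pos 3: 111000 XOR 101001 = 010001
  pos 4: 100010 XOR 101001 = 001011
  pos 6: 101110 XOR 101001 = 000111
  pos 9: 111000 XOR 101001 = 010001
  pos 10: 100010 XOR 101001 = 001011
Remainder (last 5 bits) = 10110. This is the CRC / FCS.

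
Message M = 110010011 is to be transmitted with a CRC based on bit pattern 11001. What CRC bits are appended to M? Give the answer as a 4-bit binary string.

0010

Append 4 zeros: 1100100110000. Divide by 11001 (XOR where the leading bit is 1):
  pos 0: 11001 XOR 11001 = 00000
  pos 7: 11000 XOR 11001 = 00001
Remainder (last 4 bits) = 0010. This is the CRC / FCS.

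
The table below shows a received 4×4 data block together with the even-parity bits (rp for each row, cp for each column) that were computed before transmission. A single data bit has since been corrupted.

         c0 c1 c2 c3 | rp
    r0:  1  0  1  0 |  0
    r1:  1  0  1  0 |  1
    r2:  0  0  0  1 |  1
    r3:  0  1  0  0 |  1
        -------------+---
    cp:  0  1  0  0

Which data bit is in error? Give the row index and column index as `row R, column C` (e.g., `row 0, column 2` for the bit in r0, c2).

Recompute each row's even parity and compare to rp:
  r0: data parity 0, sent rp 0 → ok
  r1: data parity 0, sent rp 1 → mismatch
  r2: data parity 1, sent rp 1 → ok
  r3: data parity 1, sent rp 1 → ok
Recompute each column's even parity and compare to cp:
  c0: data parity 0, sent cp 0 → ok
  c1: data parity 1, sent cp 1 → ok
  c2: data parity 0, sent cp 0 → ok
  c3: data parity 1, sent cp 0 → mismatch
Exactly one row (r1) and one column (c3) fail → the flipped bit is at their intersection.

row 1, column 3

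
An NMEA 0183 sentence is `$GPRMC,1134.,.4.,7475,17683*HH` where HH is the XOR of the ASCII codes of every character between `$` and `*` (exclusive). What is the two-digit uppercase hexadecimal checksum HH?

XOR the ASCII codes of the payload characters:
  'G' = 0x47 → acc = 0x47
  'P' = 0x50 → acc = 0x17
  'R' = 0x52 → acc = 0x45
  'M' = 0x4D → acc = 0x08
  'C' = 0x43 → acc = 0x4B
  ',' = 0x2C → acc = 0x67
  '1' = 0x31 → acc = 0x56
  '1' = 0x31 → acc = 0x67
  '3' = 0x33 → acc = 0x54
  '4' = 0x34 → acc = 0x60
  '.' = 0x2E → acc = 0x4E
  ',' = 0x2C → acc = 0x62
  '.' = 0x2E → acc = 0x4C
  '4' = 0x34 → acc = 0x78
  '.' = 0x2E → acc = 0x56
  ',' = 0x2C → acc = 0x7A
  '7' = 0x37 → acc = 0x4D
  '4' = 0x34 → acc = 0x79
  '7' = 0x37 → acc = 0x4E
  '5' = 0x35 → acc = 0x7B
  ',' = 0x2C → acc = 0x57
  '1' = 0x31 → acc = 0x66
  '7' = 0x37 → acc = 0x51
  '6' = 0x36 → acc = 0x67
  '8' = 0x38 → acc = 0x5F
  '3' = 0x33 → acc = 0x6C
Checksum = 0x6C.

6C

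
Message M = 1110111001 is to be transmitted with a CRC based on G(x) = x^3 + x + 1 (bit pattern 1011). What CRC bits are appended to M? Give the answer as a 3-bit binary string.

Append 3 zeros: 1110111001000. Divide by 1011 (XOR where the leading bit is 1):
  pos 0: 1110 XOR 1011 = 0101
  pos 1: 1011 XOR 1011 = 0000
  pos 5: 1100 XOR 1011 = 0111
  pos 6: 1111 XOR 1011 = 0100
  pos 7: 1000 XOR 1011 = 0011
  pos 9: 1100 XOR 1011 = 0111
Remainder (last 3 bits) = 111. This is the CRC / FCS.

111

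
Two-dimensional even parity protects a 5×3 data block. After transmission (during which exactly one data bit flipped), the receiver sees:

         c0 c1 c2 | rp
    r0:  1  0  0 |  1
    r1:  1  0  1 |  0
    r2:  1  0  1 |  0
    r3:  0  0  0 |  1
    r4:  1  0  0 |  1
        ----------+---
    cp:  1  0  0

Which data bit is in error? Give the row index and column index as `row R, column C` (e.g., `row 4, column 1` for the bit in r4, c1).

Recompute each row's even parity and compare to rp:
  r0: data parity 1, sent rp 1 → ok
  r1: data parity 0, sent rp 0 → ok
  r2: data parity 0, sent rp 0 → ok
  r3: data parity 0, sent rp 1 → mismatch
  r4: data parity 1, sent rp 1 → ok
Recompute each column's even parity and compare to cp:
  c0: data parity 0, sent cp 1 → mismatch
  c1: data parity 0, sent cp 0 → ok
  c2: data parity 0, sent cp 0 → ok
Exactly one row (r3) and one column (c0) fail → the flipped bit is at their intersection.

row 3, column 0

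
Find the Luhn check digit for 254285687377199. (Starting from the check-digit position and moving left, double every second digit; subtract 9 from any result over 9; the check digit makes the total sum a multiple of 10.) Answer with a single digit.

8

Partial digits right→left: 9 9 1 7 7 3 7 8 6 5 8 2 4 5 2
Double every second digit counting from the check-digit position (so the 1st, 3rd, 5th, ... of the partial from the right).
  doubled (with −9 where >9): 9 2 5 5 3 7 8 4 → sum 43
  kept as-is: 9 7 3 8 5 2 5 → sum 39
Total = 43 + 39 = 82.
Check digit = (10 − (82 mod 10)) mod 10 = 8.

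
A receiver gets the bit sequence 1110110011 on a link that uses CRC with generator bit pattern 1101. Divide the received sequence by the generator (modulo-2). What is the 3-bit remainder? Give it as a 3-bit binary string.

Modulo-2 division of 1110110011 by 1101:
  pos 0: 1110 XOR 1101 = 0011
  pos 2: 1111 XOR 1101 = 0010
  pos 4: 1000 XOR 1101 = 0101
  pos 5: 1011 XOR 1101 = 0110
  pos 6: 1101 XOR 1101 = 0000
Remainder = 000 (zero — the frame passes the CRC check).

000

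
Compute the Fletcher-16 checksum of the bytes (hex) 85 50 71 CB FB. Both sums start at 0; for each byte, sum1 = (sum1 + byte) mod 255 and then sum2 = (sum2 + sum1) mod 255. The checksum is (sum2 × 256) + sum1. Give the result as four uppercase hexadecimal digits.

C40F

Running sums (mod 255):
  after byte 0 (85): sum1=133, sum2=133
  after byte 1 (50): sum1=213, sum2=91
  after byte 2 (71): sum1=71, sum2=162
  after byte 3 (CB): sum1=19, sum2=181
  after byte 4 (FB): sum1=15, sum2=196
Checksum = sum2·256 + sum1 = 196·256 + 15 = 50191 = 0xC40F.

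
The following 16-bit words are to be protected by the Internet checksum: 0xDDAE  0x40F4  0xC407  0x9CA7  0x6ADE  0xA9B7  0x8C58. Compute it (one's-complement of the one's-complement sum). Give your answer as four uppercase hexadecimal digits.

DFBE

One's-complement addition (fold any carry out of bit 15 back into bit 0):
  0xDDAE + 0x40F4 = 0x11EA2 → wrap carry → 0x1EA3
  0x1EA3 + 0xC407 = 0x0E2AA
  0xE2AA + 0x9CA7 = 0x17F51 → wrap carry → 0x7F52
  0x7F52 + 0x6ADE = 0x0EA30
  0xEA30 + 0xA9B7 = 0x193E7 → wrap carry → 0x93E8
  0x93E8 + 0x8C58 = 0x12040 → wrap carry → 0x2041
One's-complement sum = 0x2041.
Checksum = ~0x2041 & 0xFFFF = 0xDFBE.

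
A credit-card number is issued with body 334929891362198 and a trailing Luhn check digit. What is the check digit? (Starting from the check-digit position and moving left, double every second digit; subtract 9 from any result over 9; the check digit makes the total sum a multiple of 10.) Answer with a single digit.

Partial digits right→left: 8 9 1 2 6 3 1 9 8 9 2 9 4 3 3
Double every second digit counting from the check-digit position (so the 1st, 3rd, 5th, ... of the partial from the right).
  doubled (with −9 where >9): 7 2 3 2 7 4 8 6 → sum 39
  kept as-is: 9 2 3 9 9 9 3 → sum 44
Total = 39 + 44 = 83.
Check digit = (10 − (83 mod 10)) mod 10 = 7.

7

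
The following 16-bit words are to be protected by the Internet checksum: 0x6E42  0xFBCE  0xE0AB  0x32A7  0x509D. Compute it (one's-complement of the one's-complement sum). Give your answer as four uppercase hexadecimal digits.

31FE

One's-complement addition (fold any carry out of bit 15 back into bit 0):
  0x6E42 + 0xFBCE = 0x16A10 → wrap carry → 0x6A11
  0x6A11 + 0xE0AB = 0x14ABC → wrap carry → 0x4ABD
  0x4ABD + 0x32A7 = 0x07D64
  0x7D64 + 0x509D = 0x0CE01
One's-complement sum = 0xCE01.
Checksum = ~0xCE01 & 0xFFFF = 0x31FE.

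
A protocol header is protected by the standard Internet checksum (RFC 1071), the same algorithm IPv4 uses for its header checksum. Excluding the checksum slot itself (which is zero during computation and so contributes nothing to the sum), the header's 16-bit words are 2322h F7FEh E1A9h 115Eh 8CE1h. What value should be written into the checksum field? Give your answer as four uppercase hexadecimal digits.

One's-complement addition (fold any carry out of bit 15 back into bit 0):
  0x2322 + 0xF7FE = 0x11B20 → wrap carry → 0x1B21
  0x1B21 + 0xE1A9 = 0x0FCCA
  0xFCCA + 0x115E = 0x10E28 → wrap carry → 0x0E29
  0x0E29 + 0x8CE1 = 0x09B0A
One's-complement sum = 0x9B0A.
Checksum = ~0x9B0A & 0xFFFF = 0x64F5.

64F5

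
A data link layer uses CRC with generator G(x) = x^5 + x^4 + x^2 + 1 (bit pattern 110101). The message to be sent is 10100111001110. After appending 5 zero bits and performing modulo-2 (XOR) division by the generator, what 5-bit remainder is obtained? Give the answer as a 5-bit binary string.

Append 5 zeros: 1010011100111000000. Divide by 110101 (XOR where the leading bit is 1):
  pos 0: 101001 XOR 110101 = 011100
  pos 1: 111001 XOR 110101 = 001100
  pos 3: 110010 XOR 110101 = 000111
  pos 6: 111011 XOR 110101 = 001110
  pos 8: 111010 XOR 110101 = 001111
  pos 10: 111100 XOR 110101 = 001001
  pos 12: 100100 XOR 110101 = 010001
  pos 13: 100010 XOR 110101 = 010111
Remainder (last 5 bits) = 10111. This is the CRC / FCS.

10111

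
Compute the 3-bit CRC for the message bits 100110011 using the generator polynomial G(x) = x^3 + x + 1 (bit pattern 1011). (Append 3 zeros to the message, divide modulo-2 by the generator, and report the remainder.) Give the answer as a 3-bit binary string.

Append 3 zeros: 100110011000. Divide by 1011 (XOR where the leading bit is 1):
  pos 0: 1001 XOR 1011 = 0010
  pos 2: 1010 XOR 1011 = 0001
  pos 5: 1011 XOR 1011 = 0000
Remainder (last 3 bits) = 000. This is the CRC / FCS.

000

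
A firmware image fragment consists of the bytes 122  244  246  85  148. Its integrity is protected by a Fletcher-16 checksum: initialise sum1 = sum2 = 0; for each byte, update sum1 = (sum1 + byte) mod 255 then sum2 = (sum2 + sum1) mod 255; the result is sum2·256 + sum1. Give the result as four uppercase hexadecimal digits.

Running sums (mod 255):
  after byte 0 (122): sum1=122, sum2=122
  after byte 1 (244): sum1=111, sum2=233
  after byte 2 (246): sum1=102, sum2=80
  after byte 3 (85): sum1=187, sum2=12
  after byte 4 (148): sum1=80, sum2=92
Checksum = sum2·256 + sum1 = 92·256 + 80 = 23632 = 0x5C50.

5C50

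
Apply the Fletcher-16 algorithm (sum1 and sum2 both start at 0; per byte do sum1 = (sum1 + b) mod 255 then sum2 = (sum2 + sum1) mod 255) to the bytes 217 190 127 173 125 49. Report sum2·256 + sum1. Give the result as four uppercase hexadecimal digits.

Running sums (mod 255):
  after byte 0 (217): sum1=217, sum2=217
  after byte 1 (190): sum1=152, sum2=114
  after byte 2 (127): sum1=24, sum2=138
  after byte 3 (173): sum1=197, sum2=80
  after byte 4 (125): sum1=67, sum2=147
  after byte 5 (49): sum1=116, sum2=8
Checksum = sum2·256 + sum1 = 8·256 + 116 = 2164 = 0x0874.

0874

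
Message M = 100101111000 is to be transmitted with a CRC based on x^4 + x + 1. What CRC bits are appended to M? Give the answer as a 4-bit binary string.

Append 4 zeros: 1001011110000000. Divide by 10011 (XOR where the leading bit is 1):
  pos 0: 10010 XOR 10011 = 00001
  pos 4: 11111 XOR 10011 = 01100
  pos 5: 11000 XOR 10011 = 01011
  pos 6: 10110 XOR 10011 = 00101
  pos 8: 10100 XOR 10011 = 00111
  pos 10: 11100 XOR 10011 = 01111
  pos 11: 11110 XOR 10011 = 01101
Remainder (last 4 bits) = 1101. This is the CRC / FCS.

1101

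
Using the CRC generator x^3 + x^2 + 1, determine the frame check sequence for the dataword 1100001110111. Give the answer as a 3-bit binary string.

101

Append 3 zeros: 1100001110111000. Divide by 1101 (XOR where the leading bit is 1):
  pos 0: 1100 XOR 1101 = 0001
  pos 3: 1001 XOR 1101 = 0100
  pos 4: 1001 XOR 1101 = 0100
  pos 5: 1001 XOR 1101 = 0100
  pos 6: 1000 XOR 1101 = 0101
  pos 7: 1011 XOR 1101 = 0110
  pos 8: 1101 XOR 1101 = 0000
  pos 12: 1000 XOR 1101 = 0101
Remainder (last 3 bits) = 101. This is the CRC / FCS.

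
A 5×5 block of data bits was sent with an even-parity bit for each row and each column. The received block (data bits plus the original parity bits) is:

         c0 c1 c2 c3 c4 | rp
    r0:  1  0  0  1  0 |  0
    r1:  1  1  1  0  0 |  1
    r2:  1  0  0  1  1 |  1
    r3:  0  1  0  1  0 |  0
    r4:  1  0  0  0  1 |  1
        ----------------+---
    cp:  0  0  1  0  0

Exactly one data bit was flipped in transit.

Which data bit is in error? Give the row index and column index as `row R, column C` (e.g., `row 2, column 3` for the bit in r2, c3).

row 4, column 3

Recompute each row's even parity and compare to rp:
  r0: data parity 0, sent rp 0 → ok
  r1: data parity 1, sent rp 1 → ok
  r2: data parity 1, sent rp 1 → ok
  r3: data parity 0, sent rp 0 → ok
  r4: data parity 0, sent rp 1 → mismatch
Recompute each column's even parity and compare to cp:
  c0: data parity 0, sent cp 0 → ok
  c1: data parity 0, sent cp 0 → ok
  c2: data parity 1, sent cp 1 → ok
  c3: data parity 1, sent cp 0 → mismatch
  c4: data parity 0, sent cp 0 → ok
Exactly one row (r4) and one column (c3) fail → the flipped bit is at their intersection.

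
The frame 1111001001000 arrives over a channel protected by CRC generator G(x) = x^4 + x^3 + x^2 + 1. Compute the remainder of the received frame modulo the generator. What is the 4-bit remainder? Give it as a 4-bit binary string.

Modulo-2 division of 1111001001000 by 11101:
  pos 0: 11110 XOR 11101 = 00011
  pos 3: 11010 XOR 11101 = 00111
  pos 5: 11101 XOR 11101 = 00000
Remainder = 0000 (zero — the frame passes the CRC check).

0000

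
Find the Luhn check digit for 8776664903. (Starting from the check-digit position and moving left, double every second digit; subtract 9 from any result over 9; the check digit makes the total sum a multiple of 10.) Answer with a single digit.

Partial digits right→left: 3 0 9 4 6 6 6 7 7 8
Double every second digit counting from the check-digit position (so the 1st, 3rd, 5th, ... of the partial from the right).
  doubled (with −9 where >9): 6 9 3 3 5 → sum 26
  kept as-is: 0 4 6 7 8 → sum 25
Total = 26 + 25 = 51.
Check digit = (10 − (51 mod 10)) mod 10 = 9.

9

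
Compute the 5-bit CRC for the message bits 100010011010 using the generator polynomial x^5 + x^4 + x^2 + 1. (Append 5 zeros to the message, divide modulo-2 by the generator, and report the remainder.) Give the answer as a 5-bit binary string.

01110

Append 5 zeros: 10001001101000000. Divide by 110101 (XOR where the leading bit is 1):
  pos 0: 100010 XOR 110101 = 010111
  pos 1: 101110 XOR 110101 = 011011
  pos 2: 110111 XOR 110101 = 000010
  pos 6: 101010 XOR 110101 = 011111
  pos 7: 111110 XOR 110101 = 001011
  pos 9: 101100 XOR 110101 = 011001
  pos 10: 110010 XOR 110101 = 000111
Remainder (last 5 bits) = 01110. This is the CRC / FCS.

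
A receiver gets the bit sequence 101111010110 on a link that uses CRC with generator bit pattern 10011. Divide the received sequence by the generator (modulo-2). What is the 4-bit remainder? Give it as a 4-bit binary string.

Modulo-2 division of 101111010110 by 10011:
  pos 0: 10111 XOR 10011 = 00100
  pos 2: 10010 XOR 10011 = 00001
  pos 6: 11011 XOR 10011 = 01000
  pos 7: 10000 XOR 10011 = 00011
Remainder = 0011 (nonzero — an error is detected).

0011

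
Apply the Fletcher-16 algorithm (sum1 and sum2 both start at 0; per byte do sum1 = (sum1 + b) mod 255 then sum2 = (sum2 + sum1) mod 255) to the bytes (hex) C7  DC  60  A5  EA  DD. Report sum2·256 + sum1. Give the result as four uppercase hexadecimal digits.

Running sums (mod 255):
  after byte 0 (C7): sum1=199, sum2=199
  after byte 1 (DC): sum1=164, sum2=108
  after byte 2 (60): sum1=5, sum2=113
  after byte 3 (A5): sum1=170, sum2=28
  after byte 4 (EA): sum1=149, sum2=177
  after byte 5 (DD): sum1=115, sum2=37
Checksum = sum2·256 + sum1 = 37·256 + 115 = 9587 = 0x2573.

2573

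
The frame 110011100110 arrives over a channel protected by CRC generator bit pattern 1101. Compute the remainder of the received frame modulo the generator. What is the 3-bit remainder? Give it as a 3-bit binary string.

000

Modulo-2 division of 110011100110 by 1101:
  pos 0: 1100 XOR 1101 = 0001
  pos 3: 1111 XOR 1101 = 0010
  pos 5: 1000 XOR 1101 = 0101
  pos 6: 1011 XOR 1101 = 0110
  pos 7: 1101 XOR 1101 = 0000
Remainder = 000 (zero — the frame passes the CRC check).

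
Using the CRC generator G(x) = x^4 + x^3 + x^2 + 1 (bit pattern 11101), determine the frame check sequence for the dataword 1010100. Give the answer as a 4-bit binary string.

0100

Append 4 zeros: 10101000000. Divide by 11101 (XOR where the leading bit is 1):
  pos 0: 10101 XOR 11101 = 01000
  pos 1: 10000 XOR 11101 = 01101
  pos 2: 11010 XOR 11101 = 00111
  pos 4: 11100 XOR 11101 = 00001
Remainder (last 4 bits) = 0100. This is the CRC / FCS.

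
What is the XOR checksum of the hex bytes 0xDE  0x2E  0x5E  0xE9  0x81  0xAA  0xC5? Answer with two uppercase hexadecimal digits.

A9

XOR the bytes together:
  start with 0xDE
  0xDE ⊕ 0x2E = 0xF0
  0xF0 ⊕ 0x5E = 0xAE
  0xAE ⊕ 0xE9 = 0x47
  0x47 ⊕ 0x81 = 0xC6
  0xC6 ⊕ 0xAA = 0x6C
  0x6C ⊕ 0xC5 = 0xA9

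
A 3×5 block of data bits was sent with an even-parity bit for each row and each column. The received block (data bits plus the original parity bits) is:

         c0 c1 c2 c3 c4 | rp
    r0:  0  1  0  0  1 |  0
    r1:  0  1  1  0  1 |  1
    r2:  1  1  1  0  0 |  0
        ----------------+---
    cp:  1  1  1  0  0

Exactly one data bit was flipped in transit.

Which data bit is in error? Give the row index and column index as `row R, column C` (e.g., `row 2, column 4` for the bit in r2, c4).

row 2, column 2

Recompute each row's even parity and compare to rp:
  r0: data parity 0, sent rp 0 → ok
  r1: data parity 1, sent rp 1 → ok
  r2: data parity 1, sent rp 0 → mismatch
Recompute each column's even parity and compare to cp:
  c0: data parity 1, sent cp 1 → ok
  c1: data parity 1, sent cp 1 → ok
  c2: data parity 0, sent cp 1 → mismatch
  c3: data parity 0, sent cp 0 → ok
  c4: data parity 0, sent cp 0 → ok
Exactly one row (r2) and one column (c2) fail → the flipped bit is at their intersection.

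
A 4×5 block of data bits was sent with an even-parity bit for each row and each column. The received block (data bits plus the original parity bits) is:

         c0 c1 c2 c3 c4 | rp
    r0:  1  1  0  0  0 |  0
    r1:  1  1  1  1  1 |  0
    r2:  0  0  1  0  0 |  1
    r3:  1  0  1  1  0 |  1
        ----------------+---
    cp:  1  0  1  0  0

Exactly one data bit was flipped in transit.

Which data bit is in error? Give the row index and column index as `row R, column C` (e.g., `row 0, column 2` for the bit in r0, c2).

row 1, column 4

Recompute each row's even parity and compare to rp:
  r0: data parity 0, sent rp 0 → ok
  r1: data parity 1, sent rp 0 → mismatch
  r2: data parity 1, sent rp 1 → ok
  r3: data parity 1, sent rp 1 → ok
Recompute each column's even parity and compare to cp:
  c0: data parity 1, sent cp 1 → ok
  c1: data parity 0, sent cp 0 → ok
  c2: data parity 1, sent cp 1 → ok
  c3: data parity 0, sent cp 0 → ok
  c4: data parity 1, sent cp 0 → mismatch
Exactly one row (r1) and one column (c4) fail → the flipped bit is at their intersection.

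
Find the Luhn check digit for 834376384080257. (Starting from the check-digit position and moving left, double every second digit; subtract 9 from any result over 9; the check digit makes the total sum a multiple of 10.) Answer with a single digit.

Partial digits right→left: 7 5 2 0 8 0 4 8 3 6 7 3 4 3 8
Double every second digit counting from the check-digit position (so the 1st, 3rd, 5th, ... of the partial from the right).
  doubled (with −9 where >9): 5 4 7 8 6 5 8 7 → sum 50
  kept as-is: 5 0 0 8 6 3 3 → sum 25
Total = 50 + 25 = 75.
Check digit = (10 − (75 mod 10)) mod 10 = 5.

5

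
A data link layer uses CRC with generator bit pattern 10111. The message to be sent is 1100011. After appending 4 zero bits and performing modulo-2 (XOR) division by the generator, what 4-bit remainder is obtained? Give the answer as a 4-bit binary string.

0101

Append 4 zeros: 11000110000. Divide by 10111 (XOR where the leading bit is 1):
  pos 0: 11000 XOR 10111 = 01111
  pos 1: 11111 XOR 10111 = 01000
  pos 2: 10001 XOR 10111 = 00110
  pos 4: 11000 XOR 10111 = 01111
  pos 5: 11110 XOR 10111 = 01001
  pos 6: 10010 XOR 10111 = 00101
Remainder (last 4 bits) = 0101. This is the CRC / FCS.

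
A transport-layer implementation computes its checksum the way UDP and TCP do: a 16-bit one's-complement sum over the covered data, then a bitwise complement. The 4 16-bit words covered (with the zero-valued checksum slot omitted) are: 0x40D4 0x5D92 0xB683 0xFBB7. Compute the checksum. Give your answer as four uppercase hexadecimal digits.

AF5D

One's-complement addition (fold any carry out of bit 15 back into bit 0):
  0x40D4 + 0x5D92 = 0x09E66
  0x9E66 + 0xB683 = 0x154E9 → wrap carry → 0x54EA
  0x54EA + 0xFBB7 = 0x150A1 → wrap carry → 0x50A2
One's-complement sum = 0x50A2.
Checksum = ~0x50A2 & 0xFFFF = 0xAF5D.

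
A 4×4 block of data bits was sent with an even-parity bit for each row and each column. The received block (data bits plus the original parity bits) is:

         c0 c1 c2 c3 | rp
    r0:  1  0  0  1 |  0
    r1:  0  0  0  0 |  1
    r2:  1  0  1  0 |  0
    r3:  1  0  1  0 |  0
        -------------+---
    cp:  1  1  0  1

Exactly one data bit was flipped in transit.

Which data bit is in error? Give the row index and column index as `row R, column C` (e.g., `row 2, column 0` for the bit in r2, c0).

Recompute each row's even parity and compare to rp:
  r0: data parity 0, sent rp 0 → ok
  r1: data parity 0, sent rp 1 → mismatch
  r2: data parity 0, sent rp 0 → ok
  r3: data parity 0, sent rp 0 → ok
Recompute each column's even parity and compare to cp:
  c0: data parity 1, sent cp 1 → ok
  c1: data parity 0, sent cp 1 → mismatch
  c2: data parity 0, sent cp 0 → ok
  c3: data parity 1, sent cp 1 → ok
Exactly one row (r1) and one column (c1) fail → the flipped bit is at their intersection.

row 1, column 1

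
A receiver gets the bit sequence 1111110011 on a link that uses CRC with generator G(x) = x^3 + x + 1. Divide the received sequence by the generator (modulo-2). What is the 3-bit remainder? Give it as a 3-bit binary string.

000

Modulo-2 division of 1111110011 by 1011:
  pos 0: 1111 XOR 1011 = 0100
  pos 1: 1001 XOR 1011 = 0010
  pos 3: 1010 XOR 1011 = 0001
  pos 6: 1011 XOR 1011 = 0000
Remainder = 000 (zero — the frame passes the CRC check).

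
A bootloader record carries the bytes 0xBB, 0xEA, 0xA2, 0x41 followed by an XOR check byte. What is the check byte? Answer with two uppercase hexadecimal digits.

XOR the bytes together:
  start with 0xBB
  0xBB ⊕ 0xEA = 0x51
  0x51 ⊕ 0xA2 = 0xF3
  0xF3 ⊕ 0x41 = 0xB2

B2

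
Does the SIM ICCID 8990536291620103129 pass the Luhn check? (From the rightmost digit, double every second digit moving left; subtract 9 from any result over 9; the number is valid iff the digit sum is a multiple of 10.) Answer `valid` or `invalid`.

valid

From the right, keep odd positions and double even positions (subtract 9 from any doubled value over 9):
  doubled (positions 2,4,...): 4 6 2 4 2 4 6 0 9 → sum 37
  kept (positions 1,3,...): 9 1 0 0 6 9 6 5 9 8 → sum 53
Total = 90.
90 mod 10 = 0, so the number is valid.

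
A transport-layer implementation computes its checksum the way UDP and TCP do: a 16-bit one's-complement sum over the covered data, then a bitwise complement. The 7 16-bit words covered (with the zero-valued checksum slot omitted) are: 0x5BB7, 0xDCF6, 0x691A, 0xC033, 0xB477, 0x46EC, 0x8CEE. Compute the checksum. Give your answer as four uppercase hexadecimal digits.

15B1

One's-complement addition (fold any carry out of bit 15 back into bit 0):
  0x5BB7 + 0xDCF6 = 0x138AD → wrap carry → 0x38AE
  0x38AE + 0x691A = 0x0A1C8
  0xA1C8 + 0xC033 = 0x161FB → wrap carry → 0x61FC
  0x61FC + 0xB477 = 0x11673 → wrap carry → 0x1674
  0x1674 + 0x46EC = 0x05D60
  0x5D60 + 0x8CEE = 0x0EA4E
One's-complement sum = 0xEA4E.
Checksum = ~0xEA4E & 0xFFFF = 0x15B1.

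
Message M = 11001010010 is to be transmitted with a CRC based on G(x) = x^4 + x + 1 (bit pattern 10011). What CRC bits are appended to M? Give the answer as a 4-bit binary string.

0000

Append 4 zeros: 110010100100000. Divide by 10011 (XOR where the leading bit is 1):
  pos 0: 11001 XOR 10011 = 01010
  pos 1: 10100 XOR 10011 = 00111
  pos 3: 11110 XOR 10011 = 01101
  pos 4: 11010 XOR 10011 = 01001
  pos 5: 10011 XOR 10011 = 00000
Remainder (last 4 bits) = 0000. This is the CRC / FCS.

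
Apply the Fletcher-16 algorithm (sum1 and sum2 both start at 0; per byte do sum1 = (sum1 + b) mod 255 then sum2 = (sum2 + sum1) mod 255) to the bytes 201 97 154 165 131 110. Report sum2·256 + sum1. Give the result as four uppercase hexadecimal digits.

725D

Running sums (mod 255):
  after byte 0 (201): sum1=201, sum2=201
  after byte 1 (97): sum1=43, sum2=244
  after byte 2 (154): sum1=197, sum2=186
  after byte 3 (165): sum1=107, sum2=38
  after byte 4 (131): sum1=238, sum2=21
  after byte 5 (110): sum1=93, sum2=114
Checksum = sum2·256 + sum1 = 114·256 + 93 = 29277 = 0x725D.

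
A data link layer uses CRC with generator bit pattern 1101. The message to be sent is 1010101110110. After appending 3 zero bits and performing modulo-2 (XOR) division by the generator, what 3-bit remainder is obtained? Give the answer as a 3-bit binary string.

Append 3 zeros: 1010101110110000. Divide by 1101 (XOR where the leading bit is 1):
  pos 0: 1010 XOR 1101 = 0111
  pos 1: 1111 XOR 1101 = 0010
  pos 3: 1001 XOR 1101 = 0100
  pos 4: 1001 XOR 1101 = 0100
  pos 5: 1001 XOR 1101 = 0100
  pos 6: 1000 XOR 1101 = 0101
  pos 7: 1011 XOR 1101 = 0110
  pos 8: 1101 XOR 1101 = 0000
Remainder (last 3 bits) = 000. This is the CRC / FCS.

000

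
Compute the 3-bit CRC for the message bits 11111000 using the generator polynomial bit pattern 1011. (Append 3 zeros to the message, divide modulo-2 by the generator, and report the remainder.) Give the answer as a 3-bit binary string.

001

Append 3 zeros: 11111000000. Divide by 1011 (XOR where the leading bit is 1):
  pos 0: 1111 XOR 1011 = 0100
  pos 1: 1001 XOR 1011 = 0010
  pos 3: 1000 XOR 1011 = 0011
  pos 5: 1100 XOR 1011 = 0111
  pos 6: 1110 XOR 1011 = 0101
  pos 7: 1010 XOR 1011 = 0001
Remainder (last 3 bits) = 001. This is the CRC / FCS.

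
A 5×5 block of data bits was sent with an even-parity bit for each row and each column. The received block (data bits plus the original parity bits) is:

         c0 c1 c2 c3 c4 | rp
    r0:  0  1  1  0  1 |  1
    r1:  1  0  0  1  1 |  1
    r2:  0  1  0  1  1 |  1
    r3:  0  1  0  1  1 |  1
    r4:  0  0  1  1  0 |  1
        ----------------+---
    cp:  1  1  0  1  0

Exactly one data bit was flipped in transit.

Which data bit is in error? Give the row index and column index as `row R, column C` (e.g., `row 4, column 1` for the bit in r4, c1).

Recompute each row's even parity and compare to rp:
  r0: data parity 1, sent rp 1 → ok
  r1: data parity 1, sent rp 1 → ok
  r2: data parity 1, sent rp 1 → ok
  r3: data parity 1, sent rp 1 → ok
  r4: data parity 0, sent rp 1 → mismatch
Recompute each column's even parity and compare to cp:
  c0: data parity 1, sent cp 1 → ok
  c1: data parity 1, sent cp 1 → ok
  c2: data parity 0, sent cp 0 → ok
  c3: data parity 0, sent cp 1 → mismatch
  c4: data parity 0, sent cp 0 → ok
Exactly one row (r4) and one column (c3) fail → the flipped bit is at their intersection.

row 4, column 3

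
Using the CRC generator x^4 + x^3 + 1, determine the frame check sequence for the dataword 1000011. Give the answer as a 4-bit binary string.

Append 4 zeros: 10000110000. Divide by 11001 (XOR where the leading bit is 1):
  pos 0: 10000 XOR 11001 = 01001
  pos 1: 10011 XOR 11001 = 01010
  pos 2: 10101 XOR 11001 = 01100
  pos 3: 11000 XOR 11001 = 00001
Remainder (last 4 bits) = 1000. This is the CRC / FCS.

1000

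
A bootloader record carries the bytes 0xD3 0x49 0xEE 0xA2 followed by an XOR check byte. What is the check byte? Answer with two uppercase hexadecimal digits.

XOR the bytes together:
  start with 0xD3
  0xD3 ⊕ 0x49 = 0x9A
  0x9A ⊕ 0xEE = 0x74
  0x74 ⊕ 0xA2 = 0xD6

D6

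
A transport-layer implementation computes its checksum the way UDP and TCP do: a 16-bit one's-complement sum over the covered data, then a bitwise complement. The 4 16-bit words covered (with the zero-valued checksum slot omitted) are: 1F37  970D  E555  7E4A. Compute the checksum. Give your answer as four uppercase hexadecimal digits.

E61A

One's-complement addition (fold any carry out of bit 15 back into bit 0):
  0x1F37 + 0x970D = 0x0B644
  0xB644 + 0xE555 = 0x19B99 → wrap carry → 0x9B9A
  0x9B9A + 0x7E4A = 0x119E4 → wrap carry → 0x19E5
One's-complement sum = 0x19E5.
Checksum = ~0x19E5 & 0xFFFF = 0xE61A.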